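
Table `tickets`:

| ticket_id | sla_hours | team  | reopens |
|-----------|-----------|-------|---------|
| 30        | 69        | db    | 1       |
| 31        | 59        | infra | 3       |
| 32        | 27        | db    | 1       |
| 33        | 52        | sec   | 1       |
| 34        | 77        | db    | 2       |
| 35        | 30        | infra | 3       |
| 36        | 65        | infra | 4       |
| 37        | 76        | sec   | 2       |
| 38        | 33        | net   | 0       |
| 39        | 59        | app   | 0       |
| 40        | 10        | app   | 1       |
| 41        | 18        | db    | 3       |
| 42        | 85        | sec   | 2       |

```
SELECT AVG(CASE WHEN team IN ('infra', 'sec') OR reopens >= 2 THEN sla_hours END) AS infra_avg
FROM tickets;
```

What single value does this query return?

ticket_id=30: ✗
ticket_id=31: ✓ → 59
ticket_id=32: ✗
ticket_id=33: ✓ → 52
ticket_id=34: ✓ → 77
ticket_id=35: ✓ → 30
ticket_id=36: ✓ → 65
ticket_id=37: ✓ → 76
ticket_id=38: ✗
ticket_id=39: ✗
ticket_id=40: ✗
ticket_id=41: ✓ → 18
ticket_id=42: ✓ → 85
infra_avg = (59 + 52 + 77 + 30 + 65 + 76 + 18 + 85) / 8 = 57.75

57.75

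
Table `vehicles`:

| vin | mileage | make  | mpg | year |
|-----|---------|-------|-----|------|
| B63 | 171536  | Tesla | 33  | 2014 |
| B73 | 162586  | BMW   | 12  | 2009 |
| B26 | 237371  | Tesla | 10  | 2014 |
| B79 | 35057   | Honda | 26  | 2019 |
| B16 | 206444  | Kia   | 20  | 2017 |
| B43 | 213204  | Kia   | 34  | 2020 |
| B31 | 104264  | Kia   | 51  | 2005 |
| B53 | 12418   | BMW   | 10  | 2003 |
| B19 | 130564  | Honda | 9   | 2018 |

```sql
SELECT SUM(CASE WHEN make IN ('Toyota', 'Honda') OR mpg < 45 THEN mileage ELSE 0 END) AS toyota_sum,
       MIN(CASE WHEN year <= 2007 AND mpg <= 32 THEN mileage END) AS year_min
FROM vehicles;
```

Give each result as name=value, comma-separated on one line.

[toyota_sum: make IN ('Toyota', 'Honda') OR mpg < 45]
vin=B63: ✓ → 171536
vin=B73: ✓ → 162586
vin=B26: ✓ → 237371
vin=B79: ✓ → 35057
vin=B16: ✓ → 206444
vin=B43: ✓ → 213204
vin=B31: ✗
vin=B53: ✓ → 12418
vin=B19: ✓ → 130564
toyota_sum = 171536 + 162586 + 237371 + 35057 + 206444 + 213204 + 12418 + 130564 = 1169180
—
[year_min: year <= 2007 AND mpg <= 32]
vin=B63: ✗
vin=B73: ✗
vin=B26: ✗
vin=B79: ✗
vin=B16: ✗
vin=B43: ✗
vin=B31: ✗
vin=B53: ✓ → 12418
vin=B19: ✗
year_min = MIN(12418) = 12418

toyota_sum=1169180, year_min=12418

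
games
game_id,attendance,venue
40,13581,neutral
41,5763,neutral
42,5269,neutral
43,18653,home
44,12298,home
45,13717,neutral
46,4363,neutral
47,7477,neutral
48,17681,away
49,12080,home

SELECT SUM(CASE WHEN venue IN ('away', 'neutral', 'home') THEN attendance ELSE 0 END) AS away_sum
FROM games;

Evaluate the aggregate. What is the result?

game_id=40: ✓ → 13581
game_id=41: ✓ → 5763
game_id=42: ✓ → 5269
game_id=43: ✓ → 18653
game_id=44: ✓ → 12298
game_id=45: ✓ → 13717
game_id=46: ✓ → 4363
game_id=47: ✓ → 7477
game_id=48: ✓ → 17681
game_id=49: ✓ → 12080
away_sum = 13581 + 5763 + 5269 + 18653 + 12298 + 13717 + 4363 + 7477 + 17681 + 12080 = 110882

110882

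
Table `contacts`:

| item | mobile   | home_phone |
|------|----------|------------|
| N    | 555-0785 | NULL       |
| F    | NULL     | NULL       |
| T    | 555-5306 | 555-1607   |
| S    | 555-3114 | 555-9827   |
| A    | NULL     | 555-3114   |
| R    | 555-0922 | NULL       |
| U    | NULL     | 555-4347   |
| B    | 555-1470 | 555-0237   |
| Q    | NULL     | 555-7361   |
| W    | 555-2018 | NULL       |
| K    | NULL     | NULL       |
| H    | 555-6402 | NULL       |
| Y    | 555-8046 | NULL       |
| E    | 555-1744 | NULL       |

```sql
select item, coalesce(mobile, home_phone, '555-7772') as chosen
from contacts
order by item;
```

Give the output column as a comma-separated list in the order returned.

item=A: mobile=NULL, home_phone=555-3114 → 555-3114
item=B: mobile=555-1470 → 555-1470
item=E: mobile=555-1744 → 555-1744
item=F: mobile=NULL, home_phone=NULL, → literal 555-7772 → 555-7772
item=H: mobile=555-6402 → 555-6402
item=K: mobile=NULL, home_phone=NULL, → literal 555-7772 → 555-7772
item=N: mobile=555-0785 → 555-0785
item=Q: mobile=NULL, home_phone=555-7361 → 555-7361
item=R: mobile=555-0922 → 555-0922
item=S: mobile=555-3114 → 555-3114
item=T: mobile=555-5306 → 555-5306
item=U: mobile=NULL, home_phone=555-4347 → 555-4347
item=W: mobile=555-2018 → 555-2018
item=Y: mobile=555-8046 → 555-8046

555-3114, 555-1470, 555-1744, 555-7772, 555-6402, 555-7772, 555-0785, 555-7361, 555-0922, 555-3114, 555-5306, 555-4347, 555-2018, 555-8046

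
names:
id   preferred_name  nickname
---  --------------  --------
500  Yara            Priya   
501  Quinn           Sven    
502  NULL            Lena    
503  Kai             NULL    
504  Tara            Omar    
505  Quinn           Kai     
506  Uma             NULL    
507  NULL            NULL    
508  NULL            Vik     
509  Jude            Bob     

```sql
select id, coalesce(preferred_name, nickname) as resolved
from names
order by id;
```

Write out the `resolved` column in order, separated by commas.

Yara, Quinn, Lena, Kai, Tara, Quinn, Uma, NULL, Vik, Jude

id=500: preferred_name=Yara → Yara
id=501: preferred_name=Quinn → Quinn
id=502: preferred_name=NULL, nickname=Lena → Lena
id=503: preferred_name=Kai → Kai
id=504: preferred_name=Tara → Tara
id=505: preferred_name=Quinn → Quinn
id=506: preferred_name=Uma → Uma
id=507: preferred_name=NULL, nickname=NULL (all NULL) → NULL
id=508: preferred_name=NULL, nickname=Vik → Vik
id=509: preferred_name=Jude → Jude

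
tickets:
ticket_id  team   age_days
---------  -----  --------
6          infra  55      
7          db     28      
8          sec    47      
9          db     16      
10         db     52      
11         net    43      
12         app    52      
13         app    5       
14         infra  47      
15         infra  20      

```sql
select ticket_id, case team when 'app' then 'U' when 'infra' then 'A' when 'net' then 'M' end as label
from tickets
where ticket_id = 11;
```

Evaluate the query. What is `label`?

M

ticket_id = 11: team=net, age_days=43.
team='app' → false
team='infra' → false
team='net' → true → M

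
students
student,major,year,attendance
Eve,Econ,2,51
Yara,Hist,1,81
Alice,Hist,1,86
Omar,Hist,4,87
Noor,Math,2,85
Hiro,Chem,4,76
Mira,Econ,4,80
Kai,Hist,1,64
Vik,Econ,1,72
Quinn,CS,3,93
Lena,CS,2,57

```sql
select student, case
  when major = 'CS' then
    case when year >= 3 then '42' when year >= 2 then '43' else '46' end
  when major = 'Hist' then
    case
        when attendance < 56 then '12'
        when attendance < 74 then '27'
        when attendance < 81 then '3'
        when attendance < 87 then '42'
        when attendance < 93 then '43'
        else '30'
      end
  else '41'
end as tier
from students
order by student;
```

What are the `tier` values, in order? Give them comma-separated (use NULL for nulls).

student=Alice: major='Hist' → inner[attendance < 87] → 42
student=Eve: major='Econ' → outer ELSE → 41
student=Hiro: major='Chem' → outer ELSE → 41
student=Kai: major='Hist' → inner[attendance < 74] → 27
student=Lena: major='CS' → inner[year >= 2] → 43
student=Mira: major='Econ' → outer ELSE → 41
student=Noor: major='Math' → outer ELSE → 41
student=Omar: major='Hist' → inner[attendance < 93] → 43
student=Quinn: major='CS' → inner[year >= 3] → 42
student=Vik: major='Econ' → outer ELSE → 41
student=Yara: major='Hist' → inner[attendance < 87] → 42

42, 41, 41, 27, 43, 41, 41, 43, 42, 41, 42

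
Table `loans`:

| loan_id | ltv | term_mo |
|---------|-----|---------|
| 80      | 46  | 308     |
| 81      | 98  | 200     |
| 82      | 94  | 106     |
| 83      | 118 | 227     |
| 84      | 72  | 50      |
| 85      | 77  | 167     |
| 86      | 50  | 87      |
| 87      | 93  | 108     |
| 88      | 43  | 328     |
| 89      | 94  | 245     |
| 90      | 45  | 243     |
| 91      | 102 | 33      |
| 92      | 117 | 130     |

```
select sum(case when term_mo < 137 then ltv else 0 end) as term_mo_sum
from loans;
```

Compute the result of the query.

loan_id=80: ✗
loan_id=81: ✗
loan_id=82: ✓ → 94
loan_id=83: ✗
loan_id=84: ✓ → 72
loan_id=85: ✗
loan_id=86: ✓ → 50
loan_id=87: ✓ → 93
loan_id=88: ✗
loan_id=89: ✗
loan_id=90: ✗
loan_id=91: ✓ → 102
loan_id=92: ✓ → 117
term_mo_sum = 94 + 72 + 50 + 93 + 102 + 117 = 528

528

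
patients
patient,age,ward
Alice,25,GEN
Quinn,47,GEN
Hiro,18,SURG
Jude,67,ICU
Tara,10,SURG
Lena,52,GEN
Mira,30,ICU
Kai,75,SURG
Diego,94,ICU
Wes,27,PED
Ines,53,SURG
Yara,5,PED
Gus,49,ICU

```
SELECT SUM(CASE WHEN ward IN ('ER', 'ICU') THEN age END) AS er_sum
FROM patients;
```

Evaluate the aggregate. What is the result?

240

patient=Alice: ✗
patient=Quinn: ✗
patient=Hiro: ✗
patient=Jude: ✓ → 67
patient=Tara: ✗
patient=Lena: ✗
patient=Mira: ✓ → 30
patient=Kai: ✗
patient=Diego: ✓ → 94
patient=Wes: ✗
patient=Ines: ✗
patient=Yara: ✗
patient=Gus: ✓ → 49
er_sum = 67 + 30 + 94 + 49 = 240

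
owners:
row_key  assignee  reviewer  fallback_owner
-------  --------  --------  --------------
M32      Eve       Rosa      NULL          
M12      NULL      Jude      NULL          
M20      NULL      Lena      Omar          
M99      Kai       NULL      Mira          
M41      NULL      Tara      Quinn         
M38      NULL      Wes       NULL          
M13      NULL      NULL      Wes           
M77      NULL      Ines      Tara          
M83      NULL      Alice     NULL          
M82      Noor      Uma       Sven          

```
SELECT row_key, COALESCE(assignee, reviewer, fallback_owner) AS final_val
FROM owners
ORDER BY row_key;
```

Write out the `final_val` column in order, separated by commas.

Jude, Wes, Lena, Eve, Wes, Tara, Ines, Noor, Alice, Kai

row_key=M12: assignee=NULL, reviewer=Jude → Jude
row_key=M13: assignee=NULL, reviewer=NULL, fallback_owner=Wes → Wes
row_key=M20: assignee=NULL, reviewer=Lena → Lena
row_key=M32: assignee=Eve → Eve
row_key=M38: assignee=NULL, reviewer=Wes → Wes
row_key=M41: assignee=NULL, reviewer=Tara → Tara
row_key=M77: assignee=NULL, reviewer=Ines → Ines
row_key=M82: assignee=Noor → Noor
row_key=M83: assignee=NULL, reviewer=Alice → Alice
row_key=M99: assignee=Kai → Kai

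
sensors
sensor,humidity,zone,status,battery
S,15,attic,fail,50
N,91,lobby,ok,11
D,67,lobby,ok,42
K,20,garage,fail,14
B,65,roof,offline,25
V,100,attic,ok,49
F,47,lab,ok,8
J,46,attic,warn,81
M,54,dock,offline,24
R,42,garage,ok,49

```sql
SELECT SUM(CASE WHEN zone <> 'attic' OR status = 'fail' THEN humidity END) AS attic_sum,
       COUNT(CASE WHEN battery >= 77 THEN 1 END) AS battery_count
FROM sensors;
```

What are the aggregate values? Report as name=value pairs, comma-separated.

attic_sum=401, battery_count=1

[attic_sum: zone <> 'attic' OR status = 'fail']
sensor=S: ✓ → 15
sensor=N: ✓ → 91
sensor=D: ✓ → 67
sensor=K: ✓ → 20
sensor=B: ✓ → 65
sensor=V: ✗
sensor=F: ✓ → 47
sensor=J: ✗
sensor=M: ✓ → 54
sensor=R: ✓ → 42
attic_sum = 15 + 91 + 67 + 20 + 65 + 47 + 54 + 42 = 401
—
[battery_count: battery >= 77]
sensor=S: ✗
sensor=N: ✗
sensor=D: ✗
sensor=K: ✗
sensor=B: ✗
sensor=V: ✗
sensor=F: ✗
sensor=J: ✓ → 1
sensor=M: ✗
sensor=R: ✗
battery_count = COUNT(1) = 1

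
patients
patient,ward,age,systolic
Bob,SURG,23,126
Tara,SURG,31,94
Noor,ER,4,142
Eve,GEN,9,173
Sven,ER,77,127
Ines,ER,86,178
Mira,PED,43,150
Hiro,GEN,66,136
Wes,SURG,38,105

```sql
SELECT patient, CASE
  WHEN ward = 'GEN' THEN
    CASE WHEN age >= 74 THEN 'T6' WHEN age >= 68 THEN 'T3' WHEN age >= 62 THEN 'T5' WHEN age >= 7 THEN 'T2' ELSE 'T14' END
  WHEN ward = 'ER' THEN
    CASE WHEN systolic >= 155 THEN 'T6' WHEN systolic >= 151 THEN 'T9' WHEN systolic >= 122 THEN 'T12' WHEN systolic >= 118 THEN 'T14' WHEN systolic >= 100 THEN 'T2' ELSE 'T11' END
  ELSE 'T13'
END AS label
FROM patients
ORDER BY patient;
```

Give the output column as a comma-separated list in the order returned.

T13, T2, T5, T6, T13, T12, T12, T13, T13

patient=Bob: ward='SURG' → outer ELSE → T13
patient=Eve: ward='GEN' → inner[age >= 7] → T2
patient=Hiro: ward='GEN' → inner[age >= 62] → T5
patient=Ines: ward='ER' → inner[systolic >= 155] → T6
patient=Mira: ward='PED' → outer ELSE → T13
patient=Noor: ward='ER' → inner[systolic >= 122] → T12
patient=Sven: ward='ER' → inner[systolic >= 122] → T12
patient=Tara: ward='SURG' → outer ELSE → T13
patient=Wes: ward='SURG' → outer ELSE → T13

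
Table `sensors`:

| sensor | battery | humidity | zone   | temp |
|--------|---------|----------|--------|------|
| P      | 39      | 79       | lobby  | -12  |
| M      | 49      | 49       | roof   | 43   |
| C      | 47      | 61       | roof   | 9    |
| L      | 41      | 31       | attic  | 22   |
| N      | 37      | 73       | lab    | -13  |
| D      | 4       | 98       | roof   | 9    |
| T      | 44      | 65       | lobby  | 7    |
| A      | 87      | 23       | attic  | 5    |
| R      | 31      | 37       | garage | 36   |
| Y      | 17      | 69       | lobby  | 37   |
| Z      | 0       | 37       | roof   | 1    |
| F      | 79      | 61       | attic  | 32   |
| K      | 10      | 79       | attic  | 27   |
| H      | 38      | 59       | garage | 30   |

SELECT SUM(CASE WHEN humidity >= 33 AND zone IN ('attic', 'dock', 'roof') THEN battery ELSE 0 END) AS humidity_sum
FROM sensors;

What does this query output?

sensor=P: ✗
sensor=M: ✓ → 49
sensor=C: ✓ → 47
sensor=L: ✗
sensor=N: ✗
sensor=D: ✓ → 4
sensor=T: ✗
sensor=A: ✗
sensor=R: ✗
sensor=Y: ✗
sensor=Z: ✓ → 0
sensor=F: ✓ → 79
sensor=K: ✓ → 10
sensor=H: ✗
humidity_sum = 49 + 47 + 4 + 79 + 10 = 189

189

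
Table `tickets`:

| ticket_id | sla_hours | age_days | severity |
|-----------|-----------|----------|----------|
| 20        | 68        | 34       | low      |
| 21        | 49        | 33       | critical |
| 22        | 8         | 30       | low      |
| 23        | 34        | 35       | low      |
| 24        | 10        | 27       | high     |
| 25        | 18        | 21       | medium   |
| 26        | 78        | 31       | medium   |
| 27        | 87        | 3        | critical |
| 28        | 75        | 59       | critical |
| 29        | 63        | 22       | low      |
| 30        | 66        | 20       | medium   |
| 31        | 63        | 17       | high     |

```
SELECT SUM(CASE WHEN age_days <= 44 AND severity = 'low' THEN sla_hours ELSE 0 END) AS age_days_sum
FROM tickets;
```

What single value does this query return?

173

ticket_id=20: ✓ → 68
ticket_id=21: ✗
ticket_id=22: ✓ → 8
ticket_id=23: ✓ → 34
ticket_id=24: ✗
ticket_id=25: ✗
ticket_id=26: ✗
ticket_id=27: ✗
ticket_id=28: ✗
ticket_id=29: ✓ → 63
ticket_id=30: ✗
ticket_id=31: ✗
age_days_sum = 68 + 8 + 34 + 63 = 173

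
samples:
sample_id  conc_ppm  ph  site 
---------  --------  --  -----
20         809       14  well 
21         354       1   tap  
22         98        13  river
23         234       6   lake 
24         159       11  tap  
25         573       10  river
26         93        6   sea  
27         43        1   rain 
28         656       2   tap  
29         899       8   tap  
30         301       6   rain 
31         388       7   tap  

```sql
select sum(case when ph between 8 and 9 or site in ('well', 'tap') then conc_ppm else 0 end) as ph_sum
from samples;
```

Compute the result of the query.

3265

sample_id=20: ✓ → 809
sample_id=21: ✓ → 354
sample_id=22: ✗
sample_id=23: ✗
sample_id=24: ✓ → 159
sample_id=25: ✗
sample_id=26: ✗
sample_id=27: ✗
sample_id=28: ✓ → 656
sample_id=29: ✓ → 899
sample_id=30: ✗
sample_id=31: ✓ → 388
ph_sum = 809 + 354 + 159 + 656 + 899 + 388 = 3265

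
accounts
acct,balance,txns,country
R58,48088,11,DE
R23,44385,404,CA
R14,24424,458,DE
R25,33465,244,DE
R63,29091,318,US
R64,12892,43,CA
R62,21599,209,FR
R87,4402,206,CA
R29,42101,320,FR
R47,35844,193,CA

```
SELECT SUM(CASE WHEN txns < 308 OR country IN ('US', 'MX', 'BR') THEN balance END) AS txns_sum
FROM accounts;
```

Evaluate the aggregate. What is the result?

acct=R58: ✓ → 48088
acct=R23: ✗
acct=R14: ✗
acct=R25: ✓ → 33465
acct=R63: ✓ → 29091
acct=R64: ✓ → 12892
acct=R62: ✓ → 21599
acct=R87: ✓ → 4402
acct=R29: ✗
acct=R47: ✓ → 35844
txns_sum = 48088 + 33465 + 29091 + 12892 + 21599 + 4402 + 35844 = 185381

185381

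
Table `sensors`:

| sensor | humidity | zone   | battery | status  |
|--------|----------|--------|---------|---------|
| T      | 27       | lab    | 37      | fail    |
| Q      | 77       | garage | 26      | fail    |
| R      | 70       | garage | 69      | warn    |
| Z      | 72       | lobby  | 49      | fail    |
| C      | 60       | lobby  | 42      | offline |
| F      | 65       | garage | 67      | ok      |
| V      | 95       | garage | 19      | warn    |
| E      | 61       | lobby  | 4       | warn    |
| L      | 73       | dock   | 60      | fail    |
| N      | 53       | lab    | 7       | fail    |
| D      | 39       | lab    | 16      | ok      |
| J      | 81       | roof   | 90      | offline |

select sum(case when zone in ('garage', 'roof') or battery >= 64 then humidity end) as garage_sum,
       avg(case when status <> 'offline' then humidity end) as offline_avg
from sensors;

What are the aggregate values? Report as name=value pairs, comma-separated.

garage_sum=388, offline_avg=63.2

[garage_sum: zone in ('garage', 'roof') or battery >= 64]
sensor=T: ✗
sensor=Q: ✓ → 77
sensor=R: ✓ → 70
sensor=Z: ✗
sensor=C: ✗
sensor=F: ✓ → 65
sensor=V: ✓ → 95
sensor=E: ✗
sensor=L: ✗
sensor=N: ✗
sensor=D: ✗
sensor=J: ✓ → 81
garage_sum = 77 + 70 + 65 + 95 + 81 = 388
—
[offline_avg: status <> 'offline']
sensor=T: ✓ → 27
sensor=Q: ✓ → 77
sensor=R: ✓ → 70
sensor=Z: ✓ → 72
sensor=C: ✗
sensor=F: ✓ → 65
sensor=V: ✓ → 95
sensor=E: ✓ → 61
sensor=L: ✓ → 73
sensor=N: ✓ → 53
sensor=D: ✓ → 39
sensor=J: ✗
offline_avg = (27 + 77 + 70 + 72 + 65 + 95 + 61 + 73 + 53 + 39) / 10 = 63.2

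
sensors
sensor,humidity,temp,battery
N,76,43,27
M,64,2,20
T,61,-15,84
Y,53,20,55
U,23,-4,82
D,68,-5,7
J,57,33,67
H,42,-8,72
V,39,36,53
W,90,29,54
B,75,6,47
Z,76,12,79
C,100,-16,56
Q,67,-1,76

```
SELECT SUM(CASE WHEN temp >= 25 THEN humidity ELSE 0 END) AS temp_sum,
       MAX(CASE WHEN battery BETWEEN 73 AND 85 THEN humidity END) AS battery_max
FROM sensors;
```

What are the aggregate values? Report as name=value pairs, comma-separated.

temp_sum=262, battery_max=76

[temp_sum: temp >= 25]
sensor=N: ✓ → 76
sensor=M: ✗
sensor=T: ✗
sensor=Y: ✗
sensor=U: ✗
sensor=D: ✗
sensor=J: ✓ → 57
sensor=H: ✗
sensor=V: ✓ → 39
sensor=W: ✓ → 90
sensor=B: ✗
sensor=Z: ✗
sensor=C: ✗
sensor=Q: ✗
temp_sum = 76 + 57 + 39 + 90 = 262
—
[battery_max: battery BETWEEN 73 AND 85]
sensor=N: ✗
sensor=M: ✗
sensor=T: ✓ → 61
sensor=Y: ✗
sensor=U: ✓ → 23
sensor=D: ✗
sensor=J: ✗
sensor=H: ✗
sensor=V: ✗
sensor=W: ✗
sensor=B: ✗
sensor=Z: ✓ → 76
sensor=C: ✗
sensor=Q: ✓ → 67
battery_max = MAX(61, 23, 76, 67) = 76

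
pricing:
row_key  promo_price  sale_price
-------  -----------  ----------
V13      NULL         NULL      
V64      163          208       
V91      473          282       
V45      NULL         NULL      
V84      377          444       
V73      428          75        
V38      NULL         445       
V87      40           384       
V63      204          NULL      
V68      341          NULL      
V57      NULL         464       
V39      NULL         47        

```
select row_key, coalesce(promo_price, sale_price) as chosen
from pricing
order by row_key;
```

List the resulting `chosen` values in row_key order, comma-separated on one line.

NULL, 445, 47, NULL, 464, 204, 163, 341, 428, 377, 40, 473

row_key=V13: promo_price=NULL, sale_price=NULL (all NULL) → NULL
row_key=V38: promo_price=NULL, sale_price=445 → 445
row_key=V39: promo_price=NULL, sale_price=47 → 47
row_key=V45: promo_price=NULL, sale_price=NULL (all NULL) → NULL
row_key=V57: promo_price=NULL, sale_price=464 → 464
row_key=V63: promo_price=204 → 204
row_key=V64: promo_price=163 → 163
row_key=V68: promo_price=341 → 341
row_key=V73: promo_price=428 → 428
row_key=V84: promo_price=377 → 377
row_key=V87: promo_price=40 → 40
row_key=V91: promo_price=473 → 473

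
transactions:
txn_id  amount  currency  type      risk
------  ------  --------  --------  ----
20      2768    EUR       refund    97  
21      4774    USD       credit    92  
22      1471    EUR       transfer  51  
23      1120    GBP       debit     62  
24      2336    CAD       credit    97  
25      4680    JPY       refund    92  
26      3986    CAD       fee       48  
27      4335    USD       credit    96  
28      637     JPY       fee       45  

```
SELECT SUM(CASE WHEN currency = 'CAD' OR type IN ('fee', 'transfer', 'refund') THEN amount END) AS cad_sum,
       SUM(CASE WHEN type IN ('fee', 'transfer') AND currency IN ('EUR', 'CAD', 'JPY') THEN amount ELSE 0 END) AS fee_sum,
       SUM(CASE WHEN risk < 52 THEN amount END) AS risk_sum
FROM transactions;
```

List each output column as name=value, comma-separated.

[cad_sum: currency = 'CAD' OR type IN ('fee', 'transfer', 'refund')]
txn_id=20: ✓ → 2768
txn_id=21: ✗
txn_id=22: ✓ → 1471
txn_id=23: ✗
txn_id=24: ✓ → 2336
txn_id=25: ✓ → 4680
txn_id=26: ✓ → 3986
txn_id=27: ✗
txn_id=28: ✓ → 637
cad_sum = 2768 + 1471 + 2336 + 4680 + 3986 + 637 = 15878
—
[fee_sum: type IN ('fee', 'transfer') AND currency IN ('EUR', 'CAD', 'JPY')]
txn_id=20: ✗
txn_id=21: ✗
txn_id=22: ✓ → 1471
txn_id=23: ✗
txn_id=24: ✗
txn_id=25: ✗
txn_id=26: ✓ → 3986
txn_id=27: ✗
txn_id=28: ✓ → 637
fee_sum = 1471 + 3986 + 637 = 6094
—
[risk_sum: risk < 52]
txn_id=20: ✗
txn_id=21: ✗
txn_id=22: ✓ → 1471
txn_id=23: ✗
txn_id=24: ✗
txn_id=25: ✗
txn_id=26: ✓ → 3986
txn_id=27: ✗
txn_id=28: ✓ → 637
risk_sum = 1471 + 3986 + 637 = 6094

cad_sum=15878, fee_sum=6094, risk_sum=6094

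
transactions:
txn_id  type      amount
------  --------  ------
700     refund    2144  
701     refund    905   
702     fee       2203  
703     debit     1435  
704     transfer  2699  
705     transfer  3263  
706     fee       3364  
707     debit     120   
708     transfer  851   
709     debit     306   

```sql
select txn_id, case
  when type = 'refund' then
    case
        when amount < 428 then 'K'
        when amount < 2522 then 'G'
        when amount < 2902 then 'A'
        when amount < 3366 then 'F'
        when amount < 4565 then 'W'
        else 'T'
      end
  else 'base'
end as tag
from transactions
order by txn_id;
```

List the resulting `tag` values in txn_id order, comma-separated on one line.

txn_id=700: type='refund' → inner[amount < 2522] → G
txn_id=701: type='refund' → inner[amount < 2522] → G
txn_id=702: type='fee' → outer ELSE → base
txn_id=703: type='debit' → outer ELSE → base
txn_id=704: type='transfer' → outer ELSE → base
txn_id=705: type='transfer' → outer ELSE → base
txn_id=706: type='fee' → outer ELSE → base
txn_id=707: type='debit' → outer ELSE → base
txn_id=708: type='transfer' → outer ELSE → base
txn_id=709: type='debit' → outer ELSE → base

G, G, base, base, base, base, base, base, base, base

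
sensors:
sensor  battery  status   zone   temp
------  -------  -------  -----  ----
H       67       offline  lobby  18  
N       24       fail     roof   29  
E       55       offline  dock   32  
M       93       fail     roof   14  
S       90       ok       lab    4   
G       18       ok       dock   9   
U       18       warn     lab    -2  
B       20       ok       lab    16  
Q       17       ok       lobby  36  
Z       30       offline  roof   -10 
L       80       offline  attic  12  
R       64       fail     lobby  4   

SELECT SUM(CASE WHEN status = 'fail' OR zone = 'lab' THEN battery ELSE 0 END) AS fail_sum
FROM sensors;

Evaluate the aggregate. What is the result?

309

sensor=H: ✗
sensor=N: ✓ → 24
sensor=E: ✗
sensor=M: ✓ → 93
sensor=S: ✓ → 90
sensor=G: ✗
sensor=U: ✓ → 18
sensor=B: ✓ → 20
sensor=Q: ✗
sensor=Z: ✗
sensor=L: ✗
sensor=R: ✓ → 64
fail_sum = 24 + 93 + 90 + 18 + 20 + 64 = 309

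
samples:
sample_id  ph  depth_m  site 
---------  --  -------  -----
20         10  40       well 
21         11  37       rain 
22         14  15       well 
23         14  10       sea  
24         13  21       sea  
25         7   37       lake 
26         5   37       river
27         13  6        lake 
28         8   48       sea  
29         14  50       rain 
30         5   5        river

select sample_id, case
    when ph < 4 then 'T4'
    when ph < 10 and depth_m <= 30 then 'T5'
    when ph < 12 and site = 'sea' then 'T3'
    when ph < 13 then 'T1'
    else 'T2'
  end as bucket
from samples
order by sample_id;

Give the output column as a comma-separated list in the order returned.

T1, T1, T2, T2, T2, T1, T1, T2, T3, T2, T5

sample_id=20: ph < 13 → T1
sample_id=21: ph < 13 → T1
sample_id=22: ELSE → T2
sample_id=23: ELSE → T2
sample_id=24: ELSE → T2
sample_id=25: ph < 13 → T1
sample_id=26: ph < 13 → T1
sample_id=27: ELSE → T2
sample_id=28: ph < 12 and site = 'sea' → T3
sample_id=29: ELSE → T2
sample_id=30: ph < 10 and depth_m <= 30 → T5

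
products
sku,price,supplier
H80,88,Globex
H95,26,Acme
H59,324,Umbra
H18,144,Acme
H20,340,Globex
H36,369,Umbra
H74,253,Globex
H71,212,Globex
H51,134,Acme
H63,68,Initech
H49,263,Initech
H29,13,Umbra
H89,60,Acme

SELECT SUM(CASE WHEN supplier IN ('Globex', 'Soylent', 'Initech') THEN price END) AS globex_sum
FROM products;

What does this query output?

sku=H80: ✓ → 88
sku=H95: ✗
sku=H59: ✗
sku=H18: ✗
sku=H20: ✓ → 340
sku=H36: ✗
sku=H74: ✓ → 253
sku=H71: ✓ → 212
sku=H51: ✗
sku=H63: ✓ → 68
sku=H49: ✓ → 263
sku=H29: ✗
sku=H89: ✗
globex_sum = 88 + 340 + 253 + 212 + 68 + 263 = 1224

1224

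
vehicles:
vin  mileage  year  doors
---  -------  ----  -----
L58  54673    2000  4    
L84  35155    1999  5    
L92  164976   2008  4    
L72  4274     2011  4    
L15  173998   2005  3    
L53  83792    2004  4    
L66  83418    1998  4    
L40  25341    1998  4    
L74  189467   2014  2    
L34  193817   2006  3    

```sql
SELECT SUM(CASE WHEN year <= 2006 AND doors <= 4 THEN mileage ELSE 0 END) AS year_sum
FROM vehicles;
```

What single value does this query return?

615039

vin=L58: ✓ → 54673
vin=L84: ✗
vin=L92: ✗
vin=L72: ✗
vin=L15: ✓ → 173998
vin=L53: ✓ → 83792
vin=L66: ✓ → 83418
vin=L40: ✓ → 25341
vin=L74: ✗
vin=L34: ✓ → 193817
year_sum = 54673 + 173998 + 83792 + 83418 + 25341 + 193817 = 615039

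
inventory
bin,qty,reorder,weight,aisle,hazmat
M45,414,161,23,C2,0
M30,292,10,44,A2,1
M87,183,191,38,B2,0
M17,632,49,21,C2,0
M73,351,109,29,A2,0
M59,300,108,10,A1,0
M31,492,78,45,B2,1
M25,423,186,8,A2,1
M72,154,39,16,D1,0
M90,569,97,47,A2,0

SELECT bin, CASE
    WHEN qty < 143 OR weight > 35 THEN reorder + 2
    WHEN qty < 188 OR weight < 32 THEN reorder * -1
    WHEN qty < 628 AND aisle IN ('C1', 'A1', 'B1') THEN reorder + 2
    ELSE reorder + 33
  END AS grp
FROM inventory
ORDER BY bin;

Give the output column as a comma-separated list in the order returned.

bin=M17: qty < 188 OR weight < 32 → -49
bin=M25: qty < 188 OR weight < 32 → -186
bin=M30: qty < 143 OR weight > 35 → 12
bin=M31: qty < 143 OR weight > 35 → 80
bin=M45: qty < 188 OR weight < 32 → -161
bin=M59: qty < 188 OR weight < 32 → -108
bin=M72: qty < 188 OR weight < 32 → -39
bin=M73: qty < 188 OR weight < 32 → -109
bin=M87: qty < 143 OR weight > 35 → 193
bin=M90: qty < 143 OR weight > 35 → 99

-49, -186, 12, 80, -161, -108, -39, -109, 193, 99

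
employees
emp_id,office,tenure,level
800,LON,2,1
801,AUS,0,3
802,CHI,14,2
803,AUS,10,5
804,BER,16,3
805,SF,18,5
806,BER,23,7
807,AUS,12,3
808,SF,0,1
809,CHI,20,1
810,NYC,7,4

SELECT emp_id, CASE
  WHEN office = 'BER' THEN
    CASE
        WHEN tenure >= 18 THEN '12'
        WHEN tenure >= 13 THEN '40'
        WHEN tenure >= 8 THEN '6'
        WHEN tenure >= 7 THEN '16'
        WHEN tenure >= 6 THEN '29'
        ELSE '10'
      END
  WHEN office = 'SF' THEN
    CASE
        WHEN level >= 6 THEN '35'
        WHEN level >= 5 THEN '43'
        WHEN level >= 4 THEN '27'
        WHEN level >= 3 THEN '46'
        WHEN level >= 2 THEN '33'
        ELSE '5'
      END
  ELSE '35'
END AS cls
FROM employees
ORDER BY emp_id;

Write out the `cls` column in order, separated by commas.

35, 35, 35, 35, 40, 43, 12, 35, 5, 35, 35

emp_id=800: office='LON' → outer ELSE → 35
emp_id=801: office='AUS' → outer ELSE → 35
emp_id=802: office='CHI' → outer ELSE → 35
emp_id=803: office='AUS' → outer ELSE → 35
emp_id=804: office='BER' → inner[tenure >= 13] → 40
emp_id=805: office='SF' → inner[level >= 5] → 43
emp_id=806: office='BER' → inner[tenure >= 18] → 12
emp_id=807: office='AUS' → outer ELSE → 35
emp_id=808: office='SF' → inner[ELSE] → 5
emp_id=809: office='CHI' → outer ELSE → 35
emp_id=810: office='NYC' → outer ELSE → 35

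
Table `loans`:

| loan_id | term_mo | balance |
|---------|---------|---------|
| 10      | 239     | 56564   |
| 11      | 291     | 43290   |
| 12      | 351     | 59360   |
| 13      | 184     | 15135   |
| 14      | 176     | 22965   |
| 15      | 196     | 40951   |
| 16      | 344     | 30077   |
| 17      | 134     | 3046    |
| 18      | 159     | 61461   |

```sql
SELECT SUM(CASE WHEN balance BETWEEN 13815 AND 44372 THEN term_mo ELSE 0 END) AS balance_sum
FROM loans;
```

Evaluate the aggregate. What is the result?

loan_id=10: ✗
loan_id=11: ✓ → 291
loan_id=12: ✗
loan_id=13: ✓ → 184
loan_id=14: ✓ → 176
loan_id=15: ✓ → 196
loan_id=16: ✓ → 344
loan_id=17: ✗
loan_id=18: ✗
balance_sum = 291 + 184 + 176 + 196 + 344 = 1191

1191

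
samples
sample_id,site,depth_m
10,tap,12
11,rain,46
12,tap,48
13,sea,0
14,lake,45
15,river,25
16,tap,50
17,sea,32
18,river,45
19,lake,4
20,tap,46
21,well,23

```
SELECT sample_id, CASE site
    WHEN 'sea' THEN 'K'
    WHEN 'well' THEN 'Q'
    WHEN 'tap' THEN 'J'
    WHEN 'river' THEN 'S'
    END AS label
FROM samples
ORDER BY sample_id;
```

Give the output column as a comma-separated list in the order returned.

sample_id=10: site='tap' → J
sample_id=11: (no match → NULL) → NULL
sample_id=12: site='tap' → J
sample_id=13: site='sea' → K
sample_id=14: (no match → NULL) → NULL
sample_id=15: site='river' → S
sample_id=16: site='tap' → J
sample_id=17: site='sea' → K
sample_id=18: site='river' → S
sample_id=19: (no match → NULL) → NULL
sample_id=20: site='tap' → J
sample_id=21: site='well' → Q

J, NULL, J, K, NULL, S, J, K, S, NULL, J, Q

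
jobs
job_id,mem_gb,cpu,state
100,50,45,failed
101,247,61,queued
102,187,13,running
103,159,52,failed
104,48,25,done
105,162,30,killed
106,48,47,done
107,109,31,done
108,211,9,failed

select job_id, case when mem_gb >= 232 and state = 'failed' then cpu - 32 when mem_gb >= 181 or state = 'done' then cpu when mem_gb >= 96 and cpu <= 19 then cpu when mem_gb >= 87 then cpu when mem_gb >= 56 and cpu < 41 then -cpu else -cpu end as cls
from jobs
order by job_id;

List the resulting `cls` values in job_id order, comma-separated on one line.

-45, 61, 13, 52, 25, 30, 47, 31, 9

job_id=100: ELSE → -45
job_id=101: mem_gb >= 181 or state = 'done' → 61
job_id=102: mem_gb >= 181 or state = 'done' → 13
job_id=103: mem_gb >= 87 → 52
job_id=104: mem_gb >= 181 or state = 'done' → 25
job_id=105: mem_gb >= 87 → 30
job_id=106: mem_gb >= 181 or state = 'done' → 47
job_id=107: mem_gb >= 181 or state = 'done' → 31
job_id=108: mem_gb >= 181 or state = 'done' → 9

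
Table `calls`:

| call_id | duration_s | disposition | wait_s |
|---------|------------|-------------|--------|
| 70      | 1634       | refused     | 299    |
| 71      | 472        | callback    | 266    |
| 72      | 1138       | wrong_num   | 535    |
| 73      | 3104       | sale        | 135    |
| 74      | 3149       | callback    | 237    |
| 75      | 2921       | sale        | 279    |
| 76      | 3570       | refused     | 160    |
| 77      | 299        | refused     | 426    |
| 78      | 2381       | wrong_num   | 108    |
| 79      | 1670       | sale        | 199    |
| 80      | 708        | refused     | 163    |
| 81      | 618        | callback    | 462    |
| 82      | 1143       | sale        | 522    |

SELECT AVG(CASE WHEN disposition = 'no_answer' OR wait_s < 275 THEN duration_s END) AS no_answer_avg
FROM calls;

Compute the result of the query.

2150.5714285714

call_id=70: ✗
call_id=71: ✓ → 472
call_id=72: ✗
call_id=73: ✓ → 3104
call_id=74: ✓ → 3149
call_id=75: ✗
call_id=76: ✓ → 3570
call_id=77: ✗
call_id=78: ✓ → 2381
call_id=79: ✓ → 1670
call_id=80: ✓ → 708
call_id=81: ✗
call_id=82: ✗
no_answer_avg = (472 + 3104 + 3149 + 3570 + 2381 + 1670 + 708) / 7 = 2150.5714285714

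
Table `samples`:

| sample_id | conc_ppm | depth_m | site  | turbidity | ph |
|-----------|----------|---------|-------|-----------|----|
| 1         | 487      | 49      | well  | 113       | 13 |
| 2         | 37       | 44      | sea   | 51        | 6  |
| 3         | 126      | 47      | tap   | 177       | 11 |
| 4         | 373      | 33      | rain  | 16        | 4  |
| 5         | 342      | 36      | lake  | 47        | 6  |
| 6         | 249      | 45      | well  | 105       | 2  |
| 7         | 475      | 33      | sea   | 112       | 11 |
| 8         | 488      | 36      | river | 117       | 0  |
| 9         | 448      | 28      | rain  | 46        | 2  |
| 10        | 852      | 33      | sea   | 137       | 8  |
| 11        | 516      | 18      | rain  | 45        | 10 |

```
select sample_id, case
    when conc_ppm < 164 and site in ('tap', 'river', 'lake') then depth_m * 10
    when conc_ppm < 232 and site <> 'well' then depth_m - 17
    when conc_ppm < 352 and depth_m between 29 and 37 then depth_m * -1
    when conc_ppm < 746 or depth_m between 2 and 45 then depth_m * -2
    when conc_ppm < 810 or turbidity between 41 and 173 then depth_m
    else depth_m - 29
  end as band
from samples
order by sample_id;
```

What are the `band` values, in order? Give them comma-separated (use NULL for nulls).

sample_id=1: conc_ppm < 746 or depth_m between 2 and 45 → -98
sample_id=2: conc_ppm < 232 and site <> 'well' → 27
sample_id=3: conc_ppm < 164 and site in ('tap', 'river', 'lake') → 470
sample_id=4: conc_ppm < 746 or depth_m between 2 and 45 → -66
sample_id=5: conc_ppm < 352 and depth_m between 29 and 37 → -36
sample_id=6: conc_ppm < 746 or depth_m between 2 and 45 → -90
sample_id=7: conc_ppm < 746 or depth_m between 2 and 45 → -66
sample_id=8: conc_ppm < 746 or depth_m between 2 and 45 → -72
sample_id=9: conc_ppm < 746 or depth_m between 2 and 45 → -56
sample_id=10: conc_ppm < 746 or depth_m between 2 and 45 → -66
sample_id=11: conc_ppm < 746 or depth_m between 2 and 45 → -36

-98, 27, 470, -66, -36, -90, -66, -72, -56, -66, -36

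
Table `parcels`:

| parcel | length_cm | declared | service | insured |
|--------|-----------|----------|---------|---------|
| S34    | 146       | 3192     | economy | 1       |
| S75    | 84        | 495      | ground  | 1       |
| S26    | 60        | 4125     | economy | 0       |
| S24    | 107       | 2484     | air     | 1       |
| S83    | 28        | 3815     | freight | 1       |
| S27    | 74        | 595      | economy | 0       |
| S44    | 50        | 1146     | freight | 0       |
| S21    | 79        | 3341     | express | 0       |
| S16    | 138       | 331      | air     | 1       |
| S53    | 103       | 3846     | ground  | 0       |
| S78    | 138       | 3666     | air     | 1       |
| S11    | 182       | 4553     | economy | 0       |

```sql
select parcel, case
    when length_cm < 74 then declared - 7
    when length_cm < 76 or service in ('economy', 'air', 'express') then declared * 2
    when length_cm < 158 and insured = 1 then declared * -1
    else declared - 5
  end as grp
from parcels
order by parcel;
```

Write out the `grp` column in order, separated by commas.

parcel=S11: length_cm < 76 or service in ('economy', 'air', 'express') → 9106
parcel=S16: length_cm < 76 or service in ('economy', 'air', 'express') → 662
parcel=S21: length_cm < 76 or service in ('economy', 'air', 'express') → 6682
parcel=S24: length_cm < 76 or service in ('economy', 'air', 'express') → 4968
parcel=S26: length_cm < 74 → 4118
parcel=S27: length_cm < 76 or service in ('economy', 'air', 'express') → 1190
parcel=S34: length_cm < 76 or service in ('economy', 'air', 'express') → 6384
parcel=S44: length_cm < 74 → 1139
parcel=S53: ELSE → 3841
parcel=S75: length_cm < 158 and insured = 1 → -495
parcel=S78: length_cm < 76 or service in ('economy', 'air', 'express') → 7332
parcel=S83: length_cm < 74 → 3808

9106, 662, 6682, 4968, 4118, 1190, 6384, 1139, 3841, -495, 7332, 3808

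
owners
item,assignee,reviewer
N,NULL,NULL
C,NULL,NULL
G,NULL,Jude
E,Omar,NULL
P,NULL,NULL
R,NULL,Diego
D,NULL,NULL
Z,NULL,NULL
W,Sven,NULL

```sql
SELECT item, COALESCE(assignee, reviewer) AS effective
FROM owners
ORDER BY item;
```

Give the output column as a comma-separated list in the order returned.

item=C: assignee=NULL, reviewer=NULL (all NULL) → NULL
item=D: assignee=NULL, reviewer=NULL (all NULL) → NULL
item=E: assignee=Omar → Omar
item=G: assignee=NULL, reviewer=Jude → Jude
item=N: assignee=NULL, reviewer=NULL (all NULL) → NULL
item=P: assignee=NULL, reviewer=NULL (all NULL) → NULL
item=R: assignee=NULL, reviewer=Diego → Diego
item=W: assignee=Sven → Sven
item=Z: assignee=NULL, reviewer=NULL (all NULL) → NULL

NULL, NULL, Omar, Jude, NULL, NULL, Diego, Sven, NULL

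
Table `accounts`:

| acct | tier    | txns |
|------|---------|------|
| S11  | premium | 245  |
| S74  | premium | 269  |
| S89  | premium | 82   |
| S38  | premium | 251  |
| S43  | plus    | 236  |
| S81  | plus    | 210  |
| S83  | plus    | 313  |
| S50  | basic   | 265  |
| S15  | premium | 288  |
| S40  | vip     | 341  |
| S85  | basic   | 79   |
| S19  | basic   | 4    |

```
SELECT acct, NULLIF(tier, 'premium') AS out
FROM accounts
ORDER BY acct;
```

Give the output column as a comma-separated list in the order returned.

NULL, NULL, basic, NULL, vip, plus, basic, NULL, plus, plus, basic, NULL

acct=S11: tier=premium vs premium: equal → NULL
acct=S15: tier=premium vs premium: equal → NULL
acct=S19: tier=basic vs premium: differ → basic
acct=S38: tier=premium vs premium: equal → NULL
acct=S40: tier=vip vs premium: differ → vip
acct=S43: tier=plus vs premium: differ → plus
acct=S50: tier=basic vs premium: differ → basic
acct=S74: tier=premium vs premium: equal → NULL
acct=S81: tier=plus vs premium: differ → plus
acct=S83: tier=plus vs premium: differ → plus
acct=S85: tier=basic vs premium: differ → basic
acct=S89: tier=premium vs premium: equal → NULL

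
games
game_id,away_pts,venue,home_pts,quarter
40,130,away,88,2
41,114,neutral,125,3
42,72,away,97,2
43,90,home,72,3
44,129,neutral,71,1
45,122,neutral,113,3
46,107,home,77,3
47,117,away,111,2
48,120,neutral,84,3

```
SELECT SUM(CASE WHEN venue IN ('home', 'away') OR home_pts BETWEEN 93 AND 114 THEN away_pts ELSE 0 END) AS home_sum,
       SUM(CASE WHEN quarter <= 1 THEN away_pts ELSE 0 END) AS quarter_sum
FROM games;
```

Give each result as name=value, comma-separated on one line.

[home_sum: venue IN ('home', 'away') OR home_pts BETWEEN 93 AND 114]
game_id=40: ✓ → 130
game_id=41: ✗
game_id=42: ✓ → 72
game_id=43: ✓ → 90
game_id=44: ✗
game_id=45: ✓ → 122
game_id=46: ✓ → 107
game_id=47: ✓ → 117
game_id=48: ✗
home_sum = 130 + 72 + 90 + 122 + 107 + 117 = 638
—
[quarter_sum: quarter <= 1]
game_id=40: ✗
game_id=41: ✗
game_id=42: ✗
game_id=43: ✗
game_id=44: ✓ → 129
game_id=45: ✗
game_id=46: ✗
game_id=47: ✗
game_id=48: ✗
quarter_sum = 129

home_sum=638, quarter_sum=129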